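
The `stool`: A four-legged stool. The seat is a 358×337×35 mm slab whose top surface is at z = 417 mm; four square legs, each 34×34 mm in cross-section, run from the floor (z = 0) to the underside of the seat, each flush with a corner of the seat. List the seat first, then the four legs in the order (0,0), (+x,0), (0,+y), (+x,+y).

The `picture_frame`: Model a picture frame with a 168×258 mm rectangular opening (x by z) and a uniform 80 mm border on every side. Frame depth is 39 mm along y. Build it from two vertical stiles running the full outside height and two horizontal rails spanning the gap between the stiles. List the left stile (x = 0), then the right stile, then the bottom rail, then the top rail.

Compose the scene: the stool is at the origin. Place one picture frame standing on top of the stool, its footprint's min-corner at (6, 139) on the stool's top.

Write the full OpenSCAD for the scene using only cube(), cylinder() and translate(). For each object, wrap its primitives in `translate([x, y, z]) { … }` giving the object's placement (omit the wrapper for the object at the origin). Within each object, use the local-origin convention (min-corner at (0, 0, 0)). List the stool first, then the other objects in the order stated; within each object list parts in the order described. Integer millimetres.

translate([0, 0, 382]) cube([358, 337, 35]);
cube([34, 34, 382]);
translate([324, 0, 0]) cube([34, 34, 382]);
translate([0, 303, 0]) cube([34, 34, 382]);
translate([324, 303, 0]) cube([34, 34, 382]);
translate([6, 139, 417]) {
  cube([80, 39, 418]);
  translate([248, 0, 0]) cube([80, 39, 418]);
  translate([80, 0, 0]) cube([168, 39, 80]);
  translate([80, 0, 338]) cube([168, 39, 80]);
}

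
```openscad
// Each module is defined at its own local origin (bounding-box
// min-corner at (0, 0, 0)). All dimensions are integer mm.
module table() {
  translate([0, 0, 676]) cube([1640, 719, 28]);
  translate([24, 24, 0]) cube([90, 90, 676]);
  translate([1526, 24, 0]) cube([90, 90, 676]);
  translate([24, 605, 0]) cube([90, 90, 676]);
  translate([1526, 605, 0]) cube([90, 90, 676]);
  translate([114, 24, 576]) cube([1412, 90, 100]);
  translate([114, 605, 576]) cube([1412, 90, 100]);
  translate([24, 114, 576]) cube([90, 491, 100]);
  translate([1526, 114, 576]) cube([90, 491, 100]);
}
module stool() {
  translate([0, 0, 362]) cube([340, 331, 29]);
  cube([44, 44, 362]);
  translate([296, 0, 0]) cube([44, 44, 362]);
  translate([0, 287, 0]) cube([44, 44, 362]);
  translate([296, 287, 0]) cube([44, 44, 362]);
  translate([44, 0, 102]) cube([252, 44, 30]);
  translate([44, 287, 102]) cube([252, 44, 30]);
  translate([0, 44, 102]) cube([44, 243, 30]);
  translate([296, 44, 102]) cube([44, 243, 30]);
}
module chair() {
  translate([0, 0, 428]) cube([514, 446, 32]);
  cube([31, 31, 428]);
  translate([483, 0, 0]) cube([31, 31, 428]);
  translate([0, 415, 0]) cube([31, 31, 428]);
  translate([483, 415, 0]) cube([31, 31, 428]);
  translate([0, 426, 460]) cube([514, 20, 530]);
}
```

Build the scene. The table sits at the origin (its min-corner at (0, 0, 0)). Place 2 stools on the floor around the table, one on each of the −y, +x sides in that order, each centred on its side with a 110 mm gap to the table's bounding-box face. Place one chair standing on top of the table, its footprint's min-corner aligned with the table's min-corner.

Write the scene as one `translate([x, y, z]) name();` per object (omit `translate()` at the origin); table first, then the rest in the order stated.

table();
translate([650, -441, 0]) stool();
translate([1750, 194, 0]) stool();
translate([0, 0, 704]) chair();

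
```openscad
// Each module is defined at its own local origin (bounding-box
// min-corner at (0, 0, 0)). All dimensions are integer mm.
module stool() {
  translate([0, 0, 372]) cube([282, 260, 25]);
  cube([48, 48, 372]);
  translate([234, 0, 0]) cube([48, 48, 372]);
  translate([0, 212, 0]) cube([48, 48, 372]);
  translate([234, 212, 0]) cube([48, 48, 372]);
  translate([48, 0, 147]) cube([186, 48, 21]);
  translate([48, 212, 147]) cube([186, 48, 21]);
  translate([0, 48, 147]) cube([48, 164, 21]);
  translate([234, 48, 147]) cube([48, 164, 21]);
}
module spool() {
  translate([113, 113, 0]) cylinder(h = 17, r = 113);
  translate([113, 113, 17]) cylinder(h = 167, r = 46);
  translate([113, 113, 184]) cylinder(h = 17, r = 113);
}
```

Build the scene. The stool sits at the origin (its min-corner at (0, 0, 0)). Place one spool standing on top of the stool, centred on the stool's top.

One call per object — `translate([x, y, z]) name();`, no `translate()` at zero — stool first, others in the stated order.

stool();
translate([28, 17, 397]) spool();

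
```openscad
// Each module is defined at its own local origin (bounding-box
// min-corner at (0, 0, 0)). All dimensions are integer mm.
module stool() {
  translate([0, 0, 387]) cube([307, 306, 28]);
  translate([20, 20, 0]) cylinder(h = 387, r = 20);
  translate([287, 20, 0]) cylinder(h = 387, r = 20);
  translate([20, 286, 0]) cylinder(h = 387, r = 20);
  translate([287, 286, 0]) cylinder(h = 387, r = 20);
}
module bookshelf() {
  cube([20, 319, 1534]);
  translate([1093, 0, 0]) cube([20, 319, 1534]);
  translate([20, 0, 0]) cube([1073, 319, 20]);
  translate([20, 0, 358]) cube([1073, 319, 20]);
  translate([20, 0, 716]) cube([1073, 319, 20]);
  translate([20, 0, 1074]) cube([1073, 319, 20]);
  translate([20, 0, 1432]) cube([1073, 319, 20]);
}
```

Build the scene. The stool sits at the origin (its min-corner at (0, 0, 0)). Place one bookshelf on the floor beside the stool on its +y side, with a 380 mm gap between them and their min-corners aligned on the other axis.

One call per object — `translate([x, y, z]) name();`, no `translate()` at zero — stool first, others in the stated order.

stool();
translate([0, 686, 0]) bookshelf();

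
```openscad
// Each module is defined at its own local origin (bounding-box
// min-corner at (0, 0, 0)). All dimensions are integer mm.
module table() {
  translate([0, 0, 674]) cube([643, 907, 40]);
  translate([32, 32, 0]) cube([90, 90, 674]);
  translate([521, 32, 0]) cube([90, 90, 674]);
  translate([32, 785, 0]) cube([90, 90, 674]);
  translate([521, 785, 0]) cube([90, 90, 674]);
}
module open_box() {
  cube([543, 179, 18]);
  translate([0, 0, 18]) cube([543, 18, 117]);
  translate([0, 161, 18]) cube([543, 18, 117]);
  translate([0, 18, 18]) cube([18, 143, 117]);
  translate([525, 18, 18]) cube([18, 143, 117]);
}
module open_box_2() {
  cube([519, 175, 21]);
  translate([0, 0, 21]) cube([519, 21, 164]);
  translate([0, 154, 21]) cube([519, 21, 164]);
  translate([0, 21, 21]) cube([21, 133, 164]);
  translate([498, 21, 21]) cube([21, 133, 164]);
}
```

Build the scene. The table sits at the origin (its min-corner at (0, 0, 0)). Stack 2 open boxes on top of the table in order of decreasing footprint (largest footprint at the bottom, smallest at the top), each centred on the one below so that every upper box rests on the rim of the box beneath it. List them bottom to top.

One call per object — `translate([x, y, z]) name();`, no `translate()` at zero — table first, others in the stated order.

table();
translate([50, 364, 714]) open_box();
translate([62, 366, 849]) open_box_2();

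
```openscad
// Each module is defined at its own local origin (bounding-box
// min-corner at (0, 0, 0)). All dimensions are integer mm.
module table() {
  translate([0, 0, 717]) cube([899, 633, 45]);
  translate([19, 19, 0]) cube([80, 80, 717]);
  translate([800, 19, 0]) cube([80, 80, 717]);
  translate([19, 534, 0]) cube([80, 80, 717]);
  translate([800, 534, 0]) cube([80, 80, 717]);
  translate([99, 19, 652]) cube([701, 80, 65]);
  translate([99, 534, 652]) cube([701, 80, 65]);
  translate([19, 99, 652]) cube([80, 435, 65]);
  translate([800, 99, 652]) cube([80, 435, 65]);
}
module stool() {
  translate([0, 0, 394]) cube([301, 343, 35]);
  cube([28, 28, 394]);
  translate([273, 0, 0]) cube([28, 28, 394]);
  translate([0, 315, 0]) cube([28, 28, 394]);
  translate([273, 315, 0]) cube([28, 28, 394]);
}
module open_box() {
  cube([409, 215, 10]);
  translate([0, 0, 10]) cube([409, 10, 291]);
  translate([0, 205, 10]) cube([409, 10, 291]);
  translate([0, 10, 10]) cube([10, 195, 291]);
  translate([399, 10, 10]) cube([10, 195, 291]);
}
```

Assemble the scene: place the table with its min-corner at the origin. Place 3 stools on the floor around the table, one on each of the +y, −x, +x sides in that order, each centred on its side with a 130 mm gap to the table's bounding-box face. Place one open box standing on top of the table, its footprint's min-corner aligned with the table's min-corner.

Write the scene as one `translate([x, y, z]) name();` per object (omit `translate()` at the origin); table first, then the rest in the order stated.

table();
translate([299, 763, 0]) stool();
translate([-431, 145, 0]) stool();
translate([1029, 145, 0]) stool();
translate([0, 0, 762]) open_box();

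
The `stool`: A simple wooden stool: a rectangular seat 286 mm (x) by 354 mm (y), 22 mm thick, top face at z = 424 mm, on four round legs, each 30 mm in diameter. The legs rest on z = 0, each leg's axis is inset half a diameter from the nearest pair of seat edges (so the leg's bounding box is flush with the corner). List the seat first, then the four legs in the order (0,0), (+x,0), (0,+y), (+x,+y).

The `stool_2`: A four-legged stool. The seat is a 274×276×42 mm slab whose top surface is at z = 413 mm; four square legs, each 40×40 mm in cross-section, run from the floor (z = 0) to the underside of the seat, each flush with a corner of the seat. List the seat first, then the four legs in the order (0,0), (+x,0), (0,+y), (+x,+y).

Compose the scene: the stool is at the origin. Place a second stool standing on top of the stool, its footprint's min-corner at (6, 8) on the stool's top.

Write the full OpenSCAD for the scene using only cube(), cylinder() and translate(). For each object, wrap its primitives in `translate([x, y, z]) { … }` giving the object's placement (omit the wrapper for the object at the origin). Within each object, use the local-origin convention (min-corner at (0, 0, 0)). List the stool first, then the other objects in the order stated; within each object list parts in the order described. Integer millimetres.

translate([0, 0, 402]) cube([286, 354, 22]);
translate([15, 15, 0]) cylinder(h = 402, r = 15);
translate([271, 15, 0]) cylinder(h = 402, r = 15);
translate([15, 339, 0]) cylinder(h = 402, r = 15);
translate([271, 339, 0]) cylinder(h = 402, r = 15);
translate([6, 8, 424]) {
  translate([0, 0, 371]) cube([274, 276, 42]);
  cube([40, 40, 371]);
  translate([234, 0, 0]) cube([40, 40, 371]);
  translate([0, 236, 0]) cube([40, 40, 371]);
  translate([234, 236, 0]) cube([40, 40, 371]);
}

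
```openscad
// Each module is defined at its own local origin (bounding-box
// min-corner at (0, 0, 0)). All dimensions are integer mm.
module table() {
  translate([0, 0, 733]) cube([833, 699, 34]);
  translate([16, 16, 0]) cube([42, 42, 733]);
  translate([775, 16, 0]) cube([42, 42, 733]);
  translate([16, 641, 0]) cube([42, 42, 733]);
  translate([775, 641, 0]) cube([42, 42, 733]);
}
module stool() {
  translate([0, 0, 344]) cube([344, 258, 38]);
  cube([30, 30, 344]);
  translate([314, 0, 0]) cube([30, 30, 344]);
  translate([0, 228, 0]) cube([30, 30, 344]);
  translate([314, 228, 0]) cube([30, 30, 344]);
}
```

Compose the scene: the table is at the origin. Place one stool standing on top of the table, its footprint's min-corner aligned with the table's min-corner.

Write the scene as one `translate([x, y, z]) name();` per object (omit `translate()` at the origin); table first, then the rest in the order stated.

table();
translate([0, 0, 767]) stool();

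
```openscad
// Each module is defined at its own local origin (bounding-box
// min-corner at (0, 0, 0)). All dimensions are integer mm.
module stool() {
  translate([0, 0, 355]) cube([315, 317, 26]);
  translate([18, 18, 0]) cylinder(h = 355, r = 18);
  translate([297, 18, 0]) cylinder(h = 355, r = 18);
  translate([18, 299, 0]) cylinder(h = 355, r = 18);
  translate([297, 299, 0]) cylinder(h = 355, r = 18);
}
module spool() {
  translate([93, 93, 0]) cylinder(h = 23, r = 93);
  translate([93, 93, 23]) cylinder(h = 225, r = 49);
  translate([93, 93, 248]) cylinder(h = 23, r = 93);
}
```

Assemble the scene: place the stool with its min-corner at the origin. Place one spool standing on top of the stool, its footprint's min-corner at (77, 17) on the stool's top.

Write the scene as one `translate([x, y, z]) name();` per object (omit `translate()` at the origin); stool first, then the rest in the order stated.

stool();
translate([77, 17, 381]) spool();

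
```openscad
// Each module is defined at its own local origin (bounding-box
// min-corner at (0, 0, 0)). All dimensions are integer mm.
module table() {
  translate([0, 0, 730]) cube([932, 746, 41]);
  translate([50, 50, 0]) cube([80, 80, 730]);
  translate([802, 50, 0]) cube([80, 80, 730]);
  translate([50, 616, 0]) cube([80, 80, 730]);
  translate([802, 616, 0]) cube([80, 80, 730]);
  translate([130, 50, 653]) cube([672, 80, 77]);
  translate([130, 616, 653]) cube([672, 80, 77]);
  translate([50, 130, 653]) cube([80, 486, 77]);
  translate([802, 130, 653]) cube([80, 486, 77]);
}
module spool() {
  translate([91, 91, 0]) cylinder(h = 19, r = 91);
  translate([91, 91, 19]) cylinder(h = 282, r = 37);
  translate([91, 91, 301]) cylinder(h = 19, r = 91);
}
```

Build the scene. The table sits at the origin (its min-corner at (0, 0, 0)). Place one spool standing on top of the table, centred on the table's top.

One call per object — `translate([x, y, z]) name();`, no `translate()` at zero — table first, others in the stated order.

table();
translate([375, 282, 771]) spool();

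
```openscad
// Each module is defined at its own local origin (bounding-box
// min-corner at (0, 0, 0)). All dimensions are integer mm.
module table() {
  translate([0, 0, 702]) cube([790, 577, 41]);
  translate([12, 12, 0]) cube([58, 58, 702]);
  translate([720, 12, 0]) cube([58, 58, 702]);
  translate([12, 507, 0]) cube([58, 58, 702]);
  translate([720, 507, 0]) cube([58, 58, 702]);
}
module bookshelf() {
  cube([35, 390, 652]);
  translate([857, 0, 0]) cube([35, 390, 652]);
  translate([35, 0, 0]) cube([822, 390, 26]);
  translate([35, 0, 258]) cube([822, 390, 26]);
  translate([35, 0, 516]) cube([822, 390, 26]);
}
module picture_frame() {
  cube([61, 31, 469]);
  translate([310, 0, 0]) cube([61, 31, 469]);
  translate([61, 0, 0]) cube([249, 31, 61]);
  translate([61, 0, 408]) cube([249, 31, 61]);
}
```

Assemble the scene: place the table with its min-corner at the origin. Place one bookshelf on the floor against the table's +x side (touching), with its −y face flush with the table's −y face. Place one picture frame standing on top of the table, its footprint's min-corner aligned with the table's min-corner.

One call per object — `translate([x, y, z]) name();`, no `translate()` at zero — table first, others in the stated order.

table();
translate([790, 0, 0]) bookshelf();
translate([0, 0, 743]) picture_frame();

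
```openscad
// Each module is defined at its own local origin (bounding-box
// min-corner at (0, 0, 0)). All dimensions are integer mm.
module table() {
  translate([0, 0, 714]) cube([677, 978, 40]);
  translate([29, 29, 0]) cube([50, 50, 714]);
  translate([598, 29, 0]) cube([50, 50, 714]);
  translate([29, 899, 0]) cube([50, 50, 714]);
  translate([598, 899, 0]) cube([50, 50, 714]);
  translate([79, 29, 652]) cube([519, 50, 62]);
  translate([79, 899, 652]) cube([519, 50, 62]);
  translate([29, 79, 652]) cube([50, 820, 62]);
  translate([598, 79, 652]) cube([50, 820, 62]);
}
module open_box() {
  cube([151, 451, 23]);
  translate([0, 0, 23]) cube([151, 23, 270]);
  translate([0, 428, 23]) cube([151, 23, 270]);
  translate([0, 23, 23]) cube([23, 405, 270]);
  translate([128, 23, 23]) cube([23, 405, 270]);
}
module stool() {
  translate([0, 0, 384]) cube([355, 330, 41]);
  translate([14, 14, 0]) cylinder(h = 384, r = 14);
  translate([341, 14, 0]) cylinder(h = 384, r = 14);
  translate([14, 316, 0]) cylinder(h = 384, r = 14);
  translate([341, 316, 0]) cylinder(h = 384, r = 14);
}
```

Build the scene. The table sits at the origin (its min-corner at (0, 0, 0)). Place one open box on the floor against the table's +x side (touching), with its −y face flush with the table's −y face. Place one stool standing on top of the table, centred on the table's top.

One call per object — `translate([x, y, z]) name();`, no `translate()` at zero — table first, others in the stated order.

table();
translate([677, 0, 0]) open_box();
translate([161, 324, 754]) stool();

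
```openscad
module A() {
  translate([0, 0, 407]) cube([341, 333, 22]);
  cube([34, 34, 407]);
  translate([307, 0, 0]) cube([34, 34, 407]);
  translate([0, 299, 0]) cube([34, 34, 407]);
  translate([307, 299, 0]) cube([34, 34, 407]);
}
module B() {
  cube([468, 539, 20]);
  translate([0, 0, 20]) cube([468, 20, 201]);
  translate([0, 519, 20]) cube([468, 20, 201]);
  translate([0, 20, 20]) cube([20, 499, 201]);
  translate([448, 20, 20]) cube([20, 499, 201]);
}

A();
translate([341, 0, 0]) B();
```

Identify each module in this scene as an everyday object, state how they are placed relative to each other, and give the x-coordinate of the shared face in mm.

The stool's +x face and the open box's −x face are both at x = 341 mm.

A is a stool. B is an open box. The open box is against the stool's +x side, with their −y faces flush. The x-coordinate of the shared face is 341 mm.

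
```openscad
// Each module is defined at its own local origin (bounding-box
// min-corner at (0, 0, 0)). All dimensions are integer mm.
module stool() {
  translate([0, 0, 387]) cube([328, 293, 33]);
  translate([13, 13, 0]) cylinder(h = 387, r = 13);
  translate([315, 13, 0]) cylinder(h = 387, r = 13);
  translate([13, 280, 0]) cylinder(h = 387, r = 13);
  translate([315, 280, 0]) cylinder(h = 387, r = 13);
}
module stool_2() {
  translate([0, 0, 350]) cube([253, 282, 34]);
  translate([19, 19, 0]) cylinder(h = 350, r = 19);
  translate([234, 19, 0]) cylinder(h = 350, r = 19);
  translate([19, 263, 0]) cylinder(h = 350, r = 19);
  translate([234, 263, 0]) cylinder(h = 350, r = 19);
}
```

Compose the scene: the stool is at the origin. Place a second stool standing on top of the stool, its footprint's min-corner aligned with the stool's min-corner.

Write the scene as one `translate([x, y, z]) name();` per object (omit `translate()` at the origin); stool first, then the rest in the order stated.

stool();
translate([0, 0, 420]) stool_2();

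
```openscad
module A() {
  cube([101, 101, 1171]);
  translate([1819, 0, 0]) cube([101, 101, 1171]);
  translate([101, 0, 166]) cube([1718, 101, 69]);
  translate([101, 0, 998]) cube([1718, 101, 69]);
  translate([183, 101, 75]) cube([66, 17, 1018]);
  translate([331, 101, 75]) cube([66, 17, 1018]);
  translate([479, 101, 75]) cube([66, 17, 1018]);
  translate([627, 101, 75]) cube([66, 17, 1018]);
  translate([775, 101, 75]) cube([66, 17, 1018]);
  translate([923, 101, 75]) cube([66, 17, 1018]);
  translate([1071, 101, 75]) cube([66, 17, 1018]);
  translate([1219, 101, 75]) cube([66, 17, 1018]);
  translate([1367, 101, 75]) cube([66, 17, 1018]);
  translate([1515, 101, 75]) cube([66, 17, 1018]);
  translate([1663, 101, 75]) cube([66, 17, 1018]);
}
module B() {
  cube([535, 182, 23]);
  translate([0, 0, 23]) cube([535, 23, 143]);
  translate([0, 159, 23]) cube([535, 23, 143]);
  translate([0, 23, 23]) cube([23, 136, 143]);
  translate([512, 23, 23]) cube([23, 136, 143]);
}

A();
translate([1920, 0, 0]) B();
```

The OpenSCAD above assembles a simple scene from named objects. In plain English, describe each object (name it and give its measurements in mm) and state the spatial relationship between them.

A is a fence section. Two 101×101 mm posts, 1171 mm tall, stand on the floor with a clear span of 1718 mm between their inner faces. Two horizontal rails of 101×69 mm section span the gap between the posts with their undersides at z = 166 mm and z = 998 mm, flush with the posts' −y face. 11 pickets, each 66 mm wide, 17 mm thick and 1018 mm tall, are fixed to the +y face of the rails with their bottoms at z = 75 mm, evenly spaced across the span with equal gaps (rounded down to the nearest mm) at the −x end and between each pair — any rounding remainder accumulates at the +x end.

B is an open-topped rectangular box: outside dimensions 535×182×166 mm, with a uniform wall and base thickness of 23 mm. The base is a full 535×182 slab on the floor; four walls sit on top of the base. The front and back walls (the −y and +y sides) span the full width; the two side walls fit between them.

The open box is against the fence section's +x side, with their −y faces flush.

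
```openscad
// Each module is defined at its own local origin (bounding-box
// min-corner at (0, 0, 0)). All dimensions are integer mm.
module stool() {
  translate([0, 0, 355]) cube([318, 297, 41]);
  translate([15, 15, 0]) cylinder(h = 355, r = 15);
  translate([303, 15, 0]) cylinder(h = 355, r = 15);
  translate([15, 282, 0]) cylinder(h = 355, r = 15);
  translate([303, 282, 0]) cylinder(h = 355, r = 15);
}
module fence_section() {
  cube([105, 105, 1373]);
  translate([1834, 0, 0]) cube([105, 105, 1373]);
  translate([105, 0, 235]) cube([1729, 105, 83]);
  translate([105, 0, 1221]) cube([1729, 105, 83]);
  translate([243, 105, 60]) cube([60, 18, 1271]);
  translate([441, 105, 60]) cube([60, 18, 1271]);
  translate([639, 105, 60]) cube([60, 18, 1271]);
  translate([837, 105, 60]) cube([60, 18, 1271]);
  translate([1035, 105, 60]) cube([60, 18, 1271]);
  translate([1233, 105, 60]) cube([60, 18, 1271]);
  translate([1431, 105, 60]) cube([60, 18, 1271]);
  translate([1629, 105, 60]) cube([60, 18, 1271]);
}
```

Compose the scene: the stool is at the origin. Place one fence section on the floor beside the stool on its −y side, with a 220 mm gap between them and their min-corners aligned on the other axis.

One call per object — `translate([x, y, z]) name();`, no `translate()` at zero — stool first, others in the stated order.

stool();
translate([0, -343, 0]) fence_section();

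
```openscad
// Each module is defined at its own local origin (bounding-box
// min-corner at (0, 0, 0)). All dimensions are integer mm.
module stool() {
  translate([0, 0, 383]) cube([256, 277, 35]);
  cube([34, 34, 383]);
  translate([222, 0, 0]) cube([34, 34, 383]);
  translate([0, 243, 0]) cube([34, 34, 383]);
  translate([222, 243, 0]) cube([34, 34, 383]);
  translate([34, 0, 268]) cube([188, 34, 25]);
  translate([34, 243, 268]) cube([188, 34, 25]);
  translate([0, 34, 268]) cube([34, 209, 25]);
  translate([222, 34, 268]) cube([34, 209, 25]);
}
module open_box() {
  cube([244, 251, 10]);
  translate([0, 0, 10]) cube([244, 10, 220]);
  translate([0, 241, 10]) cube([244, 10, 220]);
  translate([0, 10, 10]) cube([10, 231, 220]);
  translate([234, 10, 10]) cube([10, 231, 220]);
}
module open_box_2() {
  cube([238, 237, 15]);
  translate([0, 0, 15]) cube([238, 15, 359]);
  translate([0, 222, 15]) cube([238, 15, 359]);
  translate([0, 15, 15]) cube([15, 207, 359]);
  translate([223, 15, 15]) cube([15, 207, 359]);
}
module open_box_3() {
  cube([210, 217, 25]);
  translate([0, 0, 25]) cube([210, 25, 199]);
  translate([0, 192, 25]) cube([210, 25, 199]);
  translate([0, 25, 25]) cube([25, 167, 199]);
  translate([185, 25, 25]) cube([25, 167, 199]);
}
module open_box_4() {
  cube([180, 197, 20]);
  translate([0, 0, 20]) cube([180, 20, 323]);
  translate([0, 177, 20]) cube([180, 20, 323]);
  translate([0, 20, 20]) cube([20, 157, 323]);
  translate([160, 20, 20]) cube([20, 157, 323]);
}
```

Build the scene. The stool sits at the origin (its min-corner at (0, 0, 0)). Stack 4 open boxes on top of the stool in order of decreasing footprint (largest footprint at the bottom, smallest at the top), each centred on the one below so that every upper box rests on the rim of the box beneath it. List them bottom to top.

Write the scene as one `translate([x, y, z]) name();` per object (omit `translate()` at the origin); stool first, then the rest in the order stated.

stool();
translate([6, 13, 418]) open_box();
translate([9, 20, 648]) open_box_2();
translate([23, 30, 1022]) open_box_3();
translate([38, 40, 1246]) open_box_4();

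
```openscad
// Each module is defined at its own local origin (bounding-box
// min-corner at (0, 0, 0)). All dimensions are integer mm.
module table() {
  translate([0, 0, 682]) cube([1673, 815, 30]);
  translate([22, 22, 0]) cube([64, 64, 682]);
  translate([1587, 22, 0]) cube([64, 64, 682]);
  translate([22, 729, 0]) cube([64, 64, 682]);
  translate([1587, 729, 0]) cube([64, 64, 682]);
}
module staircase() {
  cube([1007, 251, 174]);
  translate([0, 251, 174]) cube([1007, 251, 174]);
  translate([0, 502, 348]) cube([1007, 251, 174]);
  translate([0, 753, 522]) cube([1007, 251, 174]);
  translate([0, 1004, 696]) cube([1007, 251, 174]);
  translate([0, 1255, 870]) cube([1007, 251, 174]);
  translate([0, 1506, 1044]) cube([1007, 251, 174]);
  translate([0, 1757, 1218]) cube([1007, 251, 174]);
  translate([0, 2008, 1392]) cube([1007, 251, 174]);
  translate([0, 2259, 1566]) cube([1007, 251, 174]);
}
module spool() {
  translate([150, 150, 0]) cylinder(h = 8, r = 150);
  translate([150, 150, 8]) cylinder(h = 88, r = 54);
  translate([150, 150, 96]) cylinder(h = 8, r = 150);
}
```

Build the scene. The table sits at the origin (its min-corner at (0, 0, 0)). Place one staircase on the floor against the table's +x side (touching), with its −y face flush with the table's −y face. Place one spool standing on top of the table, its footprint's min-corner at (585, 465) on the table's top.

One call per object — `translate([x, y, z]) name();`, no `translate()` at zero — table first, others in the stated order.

table();
translate([1673, 0, 0]) staircase();
translate([585, 465, 712]) spool();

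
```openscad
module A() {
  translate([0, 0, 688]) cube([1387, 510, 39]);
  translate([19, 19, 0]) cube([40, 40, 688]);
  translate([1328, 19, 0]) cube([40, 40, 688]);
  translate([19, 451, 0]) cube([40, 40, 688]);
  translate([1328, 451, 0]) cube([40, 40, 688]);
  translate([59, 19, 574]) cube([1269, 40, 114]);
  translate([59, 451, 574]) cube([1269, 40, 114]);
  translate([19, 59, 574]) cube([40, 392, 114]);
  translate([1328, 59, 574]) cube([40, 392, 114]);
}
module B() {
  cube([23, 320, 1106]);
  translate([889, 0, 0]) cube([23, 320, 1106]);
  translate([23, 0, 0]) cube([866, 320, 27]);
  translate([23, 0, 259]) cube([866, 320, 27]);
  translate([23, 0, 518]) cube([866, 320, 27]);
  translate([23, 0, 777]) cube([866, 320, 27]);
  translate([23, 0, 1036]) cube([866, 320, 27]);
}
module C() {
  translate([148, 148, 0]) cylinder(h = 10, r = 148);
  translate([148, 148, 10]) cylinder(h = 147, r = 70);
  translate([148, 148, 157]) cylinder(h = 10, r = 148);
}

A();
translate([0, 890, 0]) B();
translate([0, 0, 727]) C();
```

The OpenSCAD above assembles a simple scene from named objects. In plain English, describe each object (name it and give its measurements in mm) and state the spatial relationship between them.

A is a table with a 1387×510 mm rectangular top, 39 mm thick, top surface at z = 727 mm, supported by four 40×40 mm square legs, each inset 19 mm from the nearest pair of top edges, running from the floor. Four apron rails, 40 mm thick and 114 mm tall, run between adjacent legs with their top edges flush with the underside of the top and their outer faces flush with the legs' outer faces.

B is an open bookshelf. Two side panels, each 23 mm thick, 320 mm deep and 1106 mm tall, stand 912 mm apart (outside-to-outside). Between them sit 5 shelves, each 27 mm thick and 320 mm deep, spanning the full gap between the sides. The bottom shelf rests on the floor (its underside at z = 0) and the clear gap between one shelf's top and the next shelf's underside is 232 mm.

C is a spool: two coaxial disc flanges of radius 148 mm and thickness 10 mm, joined by a core cylinder of radius 70 mm and height 147 mm. The lower flange rests on z = 0 and the three cylinders share a vertical axis.

The bookshelf is on the floor beside the table on its +y side. The spool is on top of the table.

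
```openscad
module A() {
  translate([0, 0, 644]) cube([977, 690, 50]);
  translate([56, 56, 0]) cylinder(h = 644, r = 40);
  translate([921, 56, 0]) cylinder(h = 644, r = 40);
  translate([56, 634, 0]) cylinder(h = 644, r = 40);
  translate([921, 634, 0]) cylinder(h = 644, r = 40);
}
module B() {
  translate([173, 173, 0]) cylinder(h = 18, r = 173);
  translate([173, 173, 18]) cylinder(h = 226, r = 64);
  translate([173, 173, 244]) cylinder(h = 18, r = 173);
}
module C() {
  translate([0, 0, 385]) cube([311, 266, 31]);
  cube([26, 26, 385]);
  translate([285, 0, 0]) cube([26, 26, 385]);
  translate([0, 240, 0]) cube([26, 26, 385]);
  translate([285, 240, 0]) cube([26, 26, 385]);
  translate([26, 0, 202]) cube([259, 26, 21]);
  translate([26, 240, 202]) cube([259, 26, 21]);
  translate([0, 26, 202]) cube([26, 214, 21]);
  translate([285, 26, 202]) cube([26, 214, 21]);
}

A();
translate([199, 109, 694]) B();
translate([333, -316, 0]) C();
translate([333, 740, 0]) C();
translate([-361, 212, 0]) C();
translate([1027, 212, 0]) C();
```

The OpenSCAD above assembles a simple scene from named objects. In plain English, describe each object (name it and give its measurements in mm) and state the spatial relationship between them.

A is a rectangular dining table. The top is 977×690×50 mm with its upper surface at z = 694 mm. It stands on four round legs of 80 mm diameter, each leg's bounding box inset 16 mm from the nearest pair of top edges, running from the floor to the underside of the top.

B is a spool: two coaxial disc flanges of radius 173 mm and thickness 18 mm, joined by a core cylinder of radius 64 mm and height 226 mm. The lower flange rests on z = 0 and the three cylinders share a vertical axis.

C is a simple wooden stool: a rectangular seat 311 mm (x) by 266 mm (y), 31 mm thick, top face at z = 416 mm, on four square legs, each 26×26 mm in cross-section. The legs rest on z = 0, each flush with a corner of the seat. Four stretchers, 26 mm wide and 21 mm tall, connect adjacent legs with their undersides at z = 202 mm, each running between the inner faces of the legs it joins and aligned with the legs' outer faces on the other axis.

The spool is on top of the table. Four stools sit around the table at the −y, +y, −x, +x sides.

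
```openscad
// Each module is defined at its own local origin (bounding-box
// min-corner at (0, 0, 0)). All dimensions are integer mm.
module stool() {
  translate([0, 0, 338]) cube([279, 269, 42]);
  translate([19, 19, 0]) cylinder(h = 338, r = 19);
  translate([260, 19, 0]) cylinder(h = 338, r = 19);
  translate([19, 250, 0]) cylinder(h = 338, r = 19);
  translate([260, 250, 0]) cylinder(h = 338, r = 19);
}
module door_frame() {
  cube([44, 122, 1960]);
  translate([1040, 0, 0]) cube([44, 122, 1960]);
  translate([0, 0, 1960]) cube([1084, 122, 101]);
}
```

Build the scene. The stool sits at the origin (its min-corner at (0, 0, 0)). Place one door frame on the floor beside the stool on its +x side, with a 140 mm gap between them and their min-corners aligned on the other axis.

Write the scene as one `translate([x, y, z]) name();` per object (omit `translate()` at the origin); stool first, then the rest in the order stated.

stool();
translate([419, 0, 0]) door_frame();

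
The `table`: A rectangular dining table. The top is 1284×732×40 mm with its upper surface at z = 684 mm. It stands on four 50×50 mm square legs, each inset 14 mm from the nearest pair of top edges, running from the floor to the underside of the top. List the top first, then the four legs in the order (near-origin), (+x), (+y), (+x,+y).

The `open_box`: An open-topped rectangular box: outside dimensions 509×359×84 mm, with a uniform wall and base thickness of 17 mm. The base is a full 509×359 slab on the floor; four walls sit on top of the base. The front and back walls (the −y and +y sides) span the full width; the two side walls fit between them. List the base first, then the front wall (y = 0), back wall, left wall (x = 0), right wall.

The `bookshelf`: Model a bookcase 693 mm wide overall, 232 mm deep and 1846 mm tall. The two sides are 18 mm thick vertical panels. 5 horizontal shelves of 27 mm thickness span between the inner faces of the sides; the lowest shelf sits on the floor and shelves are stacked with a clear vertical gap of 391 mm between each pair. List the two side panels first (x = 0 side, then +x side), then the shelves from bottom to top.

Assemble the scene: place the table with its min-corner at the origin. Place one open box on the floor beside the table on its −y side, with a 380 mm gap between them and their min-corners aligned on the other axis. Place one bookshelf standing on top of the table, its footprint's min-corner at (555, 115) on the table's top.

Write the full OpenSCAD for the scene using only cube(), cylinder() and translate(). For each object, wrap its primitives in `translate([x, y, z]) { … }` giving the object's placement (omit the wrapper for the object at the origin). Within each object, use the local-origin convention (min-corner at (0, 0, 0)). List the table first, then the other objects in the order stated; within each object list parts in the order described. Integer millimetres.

translate([0, 0, 644]) cube([1284, 732, 40]);
translate([14, 14, 0]) cube([50, 50, 644]);
translate([1220, 14, 0]) cube([50, 50, 644]);
translate([14, 668, 0]) cube([50, 50, 644]);
translate([1220, 668, 0]) cube([50, 50, 644]);
translate([0, -739, 0]) {
  cube([509, 359, 17]);
  translate([0, 0, 17]) cube([509, 17, 67]);
  translate([0, 342, 17]) cube([509, 17, 67]);
  translate([0, 17, 17]) cube([17, 325, 67]);
  translate([492, 17, 17]) cube([17, 325, 67]);
}
translate([555, 115, 684]) {
  cube([18, 232, 1846]);
  translate([675, 0, 0]) cube([18, 232, 1846]);
  translate([18, 0, 0]) cube([657, 232, 27]);
  translate([18, 0, 418]) cube([657, 232, 27]);
  translate([18, 0, 836]) cube([657, 232, 27]);
  translate([18, 0, 1254]) cube([657, 232, 27]);
  translate([18, 0, 1672]) cube([657, 232, 27]);
}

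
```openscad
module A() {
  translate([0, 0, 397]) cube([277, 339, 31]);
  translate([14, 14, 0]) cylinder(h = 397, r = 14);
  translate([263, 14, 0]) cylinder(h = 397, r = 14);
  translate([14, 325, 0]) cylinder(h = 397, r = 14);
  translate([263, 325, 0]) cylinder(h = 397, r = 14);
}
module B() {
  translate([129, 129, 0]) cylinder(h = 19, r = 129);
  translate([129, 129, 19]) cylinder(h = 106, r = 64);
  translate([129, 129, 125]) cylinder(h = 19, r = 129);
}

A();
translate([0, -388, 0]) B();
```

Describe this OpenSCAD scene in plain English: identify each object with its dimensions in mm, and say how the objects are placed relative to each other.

A is a four-legged stool. The seat is a 277×339×31 mm slab whose top surface is at z = 428 mm; four round legs, each 28 mm in diameter, run from the floor (z = 0) to the underside of the seat, each leg's axis is inset half a diameter from the nearest pair of seat edges (so the leg's bounding box is flush with the corner).

B is a spool: two coaxial disc flanges of radius 129 mm and thickness 19 mm, joined by a core cylinder of radius 64 mm and height 106 mm. The lower flange rests on z = 0 and the three cylinders share a vertical axis.

The spool is on the floor beside the stool on its −y side.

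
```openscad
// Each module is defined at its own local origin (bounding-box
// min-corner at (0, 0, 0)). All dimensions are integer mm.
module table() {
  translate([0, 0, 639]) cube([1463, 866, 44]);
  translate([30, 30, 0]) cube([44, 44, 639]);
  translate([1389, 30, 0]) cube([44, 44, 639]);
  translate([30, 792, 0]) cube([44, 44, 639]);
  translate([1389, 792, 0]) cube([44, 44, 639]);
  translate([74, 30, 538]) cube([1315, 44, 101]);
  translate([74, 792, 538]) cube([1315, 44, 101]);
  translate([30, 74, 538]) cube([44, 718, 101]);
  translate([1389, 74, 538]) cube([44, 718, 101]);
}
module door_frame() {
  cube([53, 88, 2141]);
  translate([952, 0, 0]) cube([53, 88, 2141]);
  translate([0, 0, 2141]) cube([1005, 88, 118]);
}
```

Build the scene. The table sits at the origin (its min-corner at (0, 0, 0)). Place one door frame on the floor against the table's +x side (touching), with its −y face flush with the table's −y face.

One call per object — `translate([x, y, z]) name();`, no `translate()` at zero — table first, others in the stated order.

table();
translate([1463, 0, 0]) door_frame();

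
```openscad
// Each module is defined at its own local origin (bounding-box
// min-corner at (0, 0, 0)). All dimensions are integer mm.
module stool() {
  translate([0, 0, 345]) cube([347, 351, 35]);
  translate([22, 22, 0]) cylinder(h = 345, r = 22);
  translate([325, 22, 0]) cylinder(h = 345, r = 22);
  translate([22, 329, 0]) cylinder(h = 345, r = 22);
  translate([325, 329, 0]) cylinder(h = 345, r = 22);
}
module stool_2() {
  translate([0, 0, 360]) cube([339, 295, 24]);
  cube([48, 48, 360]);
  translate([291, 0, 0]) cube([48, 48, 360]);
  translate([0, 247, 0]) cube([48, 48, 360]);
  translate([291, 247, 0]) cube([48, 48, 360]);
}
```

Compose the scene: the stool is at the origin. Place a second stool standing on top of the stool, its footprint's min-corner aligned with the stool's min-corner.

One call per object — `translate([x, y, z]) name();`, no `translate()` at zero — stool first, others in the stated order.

stool();
translate([0, 0, 380]) stool_2();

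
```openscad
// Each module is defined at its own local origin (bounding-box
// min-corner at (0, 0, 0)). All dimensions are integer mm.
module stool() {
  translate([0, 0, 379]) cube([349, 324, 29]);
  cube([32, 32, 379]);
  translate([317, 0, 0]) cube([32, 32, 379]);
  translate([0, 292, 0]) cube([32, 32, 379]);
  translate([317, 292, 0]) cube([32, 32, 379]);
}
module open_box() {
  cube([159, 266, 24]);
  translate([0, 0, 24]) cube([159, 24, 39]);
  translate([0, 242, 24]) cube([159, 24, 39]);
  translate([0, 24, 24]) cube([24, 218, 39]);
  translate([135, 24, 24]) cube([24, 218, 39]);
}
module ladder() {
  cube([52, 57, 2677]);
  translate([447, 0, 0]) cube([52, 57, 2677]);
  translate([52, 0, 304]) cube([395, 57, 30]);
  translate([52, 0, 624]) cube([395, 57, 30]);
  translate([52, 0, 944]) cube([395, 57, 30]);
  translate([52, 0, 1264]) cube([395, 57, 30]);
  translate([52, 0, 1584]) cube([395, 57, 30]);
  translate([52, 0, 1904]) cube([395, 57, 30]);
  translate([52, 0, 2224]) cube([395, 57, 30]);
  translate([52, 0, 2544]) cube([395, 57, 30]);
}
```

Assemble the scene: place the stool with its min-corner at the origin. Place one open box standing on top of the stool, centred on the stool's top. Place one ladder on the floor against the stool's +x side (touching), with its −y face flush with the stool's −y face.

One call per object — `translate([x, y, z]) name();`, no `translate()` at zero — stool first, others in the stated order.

stool();
translate([95, 29, 408]) open_box();
translate([349, 0, 0]) ladder();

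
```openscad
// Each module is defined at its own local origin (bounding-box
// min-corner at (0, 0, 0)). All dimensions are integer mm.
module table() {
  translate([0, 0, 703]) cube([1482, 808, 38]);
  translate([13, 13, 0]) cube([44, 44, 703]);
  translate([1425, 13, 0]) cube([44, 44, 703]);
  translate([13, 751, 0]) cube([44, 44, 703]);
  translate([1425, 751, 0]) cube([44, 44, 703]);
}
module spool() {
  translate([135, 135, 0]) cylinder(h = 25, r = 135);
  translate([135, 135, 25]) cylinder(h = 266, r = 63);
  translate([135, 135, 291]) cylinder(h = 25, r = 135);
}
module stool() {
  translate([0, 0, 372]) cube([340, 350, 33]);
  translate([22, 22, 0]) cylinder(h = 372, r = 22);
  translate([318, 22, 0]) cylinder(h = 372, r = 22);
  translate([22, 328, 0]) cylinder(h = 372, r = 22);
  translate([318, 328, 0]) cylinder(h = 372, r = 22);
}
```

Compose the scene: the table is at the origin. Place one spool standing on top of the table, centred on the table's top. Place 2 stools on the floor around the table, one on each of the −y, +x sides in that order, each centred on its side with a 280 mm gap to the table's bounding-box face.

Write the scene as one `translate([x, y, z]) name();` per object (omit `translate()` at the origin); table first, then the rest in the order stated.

table();
translate([606, 269, 741]) spool();
translate([571, -630, 0]) stool();
translate([1762, 229, 0]) stool();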